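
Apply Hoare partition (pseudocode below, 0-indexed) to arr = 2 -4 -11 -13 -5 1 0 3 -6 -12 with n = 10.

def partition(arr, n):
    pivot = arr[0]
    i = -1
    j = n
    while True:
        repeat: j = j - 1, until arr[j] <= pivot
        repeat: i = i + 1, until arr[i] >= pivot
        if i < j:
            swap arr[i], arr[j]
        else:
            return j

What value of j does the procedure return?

7

pivot = arr[0] = 2; i = -1, j = 10
j→9 (arr[9]=-12≤2), i→0 (arr[0]=2≥2); i<j, swap → -12 -4 -11 -13 -5 1 0 3 -6 2
j→8 (arr[8]=-6≤2), i→7 (arr[7]=3≥2); i<j, swap → -12 -4 -11 -13 -5 1 0 -6 3 2
j→7, i→8; i≥j, return j=7. arr = -12 -4 -11 -13 -5 1 0 -6 3 2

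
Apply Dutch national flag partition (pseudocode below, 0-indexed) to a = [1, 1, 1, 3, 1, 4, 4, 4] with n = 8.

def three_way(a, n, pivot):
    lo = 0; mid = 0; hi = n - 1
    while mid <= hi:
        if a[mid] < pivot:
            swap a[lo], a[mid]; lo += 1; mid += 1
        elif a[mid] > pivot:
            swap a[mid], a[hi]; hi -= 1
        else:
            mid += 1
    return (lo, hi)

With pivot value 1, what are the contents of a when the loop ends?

pivot = 1; lo=0, mid=0, hi=7
a[mid]=1=1: mid=1
a[mid]=1=1: mid=2
a[mid]=1=1: mid=3
a[mid]=3>1: swap a[3],a[7]; hi=6 → [1, 1, 1, 4, 1, 4, 4, 3]
a[mid]=4>1: swap a[3],a[6]; hi=5 → [1, 1, 1, 4, 1, 4, 4, 3]
a[mid]=4>1: swap a[3],a[5]; hi=4 → [1, 1, 1, 4, 1, 4, 4, 3]
a[mid]=4>1: swap a[3],a[4]; hi=3 → [1, 1, 1, 1, 4, 4, 4, 3]
a[mid]=1=1: mid=4
end: lo=0, hi=3; a = [1, 1, 1, 1, 4, 4, 4, 3]

[1, 1, 1, 1, 4, 4, 4, 3]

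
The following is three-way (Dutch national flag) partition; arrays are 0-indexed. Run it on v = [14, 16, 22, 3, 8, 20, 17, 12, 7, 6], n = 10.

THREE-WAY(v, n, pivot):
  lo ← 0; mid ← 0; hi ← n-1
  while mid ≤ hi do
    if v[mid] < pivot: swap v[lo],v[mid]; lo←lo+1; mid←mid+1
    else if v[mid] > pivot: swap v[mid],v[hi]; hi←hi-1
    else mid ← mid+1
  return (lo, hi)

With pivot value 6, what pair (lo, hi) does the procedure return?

lo=0 mid=0 hi=9
14>6: swap(0,9), hi=8 ⇒ [6, 16, 22, 3, 8, 20, 17, 12, 7, 14]
6=6: mid=1
16>6: swap(1,8), hi=7 ⇒ [6, 7, 22, 3, 8, 20, 17, 12, 16, 14]
7>6: swap(1,7), hi=6 ⇒ [6, 12, 22, 3, 8, 20, 17, 7, 16, 14]
12>6: swap(1,6), hi=5 ⇒ [6, 17, 22, 3, 8, 20, 12, 7, 16, 14]
17>6: swap(1,5), hi=4 ⇒ [6, 20, 22, 3, 8, 17, 12, 7, 16, 14]
20>6: swap(1,4), hi=3 ⇒ [6, 8, 22, 3, 20, 17, 12, 7, 16, 14]
8>6: swap(1,3), hi=2 ⇒ [6, 3, 22, 8, 20, 17, 12, 7, 16, 14]
3<6: swap(0,1), lo=1 mid=2 ⇒ [3, 6, 22, 8, 20, 17, 12, 7, 16, 14]
22>6: swap(2,2), hi=1 ⇒ [3, 6, 22, 8, 20, 17, 12, 7, 16, 14]
done. lo=1 hi=1; v=[3, 6, 22, 8, 20, 17, 12, 7, 16, 14]

(1, 1)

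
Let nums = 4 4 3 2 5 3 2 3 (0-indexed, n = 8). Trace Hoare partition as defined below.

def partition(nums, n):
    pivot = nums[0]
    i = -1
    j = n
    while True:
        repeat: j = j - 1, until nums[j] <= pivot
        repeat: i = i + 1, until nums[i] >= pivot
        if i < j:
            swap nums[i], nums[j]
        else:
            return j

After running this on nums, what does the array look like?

pivot=4
j stops at 7 (3), i stops at 0 (4); swap ⇒ 3 4 3 2 5 3 2 4
j stops at 6 (2), i stops at 1 (4); swap ⇒ 3 2 3 2 5 3 4 4
j stops at 5 (3), i stops at 4 (5); swap ⇒ 3 2 3 2 3 5 4 4
j stops at 4, i stops at 5; i≥j ⇒ return 4. nums=3 2 3 2 3 5 4 4

3 2 3 2 3 5 4 4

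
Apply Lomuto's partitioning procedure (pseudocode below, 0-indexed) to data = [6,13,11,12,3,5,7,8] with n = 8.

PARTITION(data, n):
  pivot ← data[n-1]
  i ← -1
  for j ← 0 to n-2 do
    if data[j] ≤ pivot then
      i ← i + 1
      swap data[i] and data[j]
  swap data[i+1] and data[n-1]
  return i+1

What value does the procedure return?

pivot = data[7] = 8; i = -1
j=0: data[0]=6 ≤ 8 → i=0, swap data[0],data[0] (no change) → [6,13,11,12,3,5,7,8]
j=1: data[1]=13 > 8 → no swap
j=2: data[2]=11 > 8 → no swap
j=3: data[3]=12 > 8 → no swap
j=4: data[4]=3 ≤ 8 → i=1, swap data[1],data[4] → [6,3,11,12,13,5,7,8]
j=5: data[5]=5 ≤ 8 → i=2, swap data[2],data[5] → [6,3,5,12,13,11,7,8]
j=6: data[6]=7 ≤ 8 → i=3, swap data[3],data[6] → [6,3,5,7,13,11,12,8]
final swap data[4],data[7] → [6,3,5,7,8,11,12,13]; return 4

4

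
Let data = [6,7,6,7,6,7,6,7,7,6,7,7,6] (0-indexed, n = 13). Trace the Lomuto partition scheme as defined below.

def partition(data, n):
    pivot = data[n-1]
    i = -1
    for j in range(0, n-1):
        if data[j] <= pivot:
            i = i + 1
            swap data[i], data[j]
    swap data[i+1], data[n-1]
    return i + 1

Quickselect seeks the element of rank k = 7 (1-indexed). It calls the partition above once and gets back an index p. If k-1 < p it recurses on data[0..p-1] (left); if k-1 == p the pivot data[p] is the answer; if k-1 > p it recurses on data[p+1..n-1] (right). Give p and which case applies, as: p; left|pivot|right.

5; right

pivot=6, i=-1
j=0: 6≤6, i=0, swap(0,0) ⇒ [6,7,6,7,6,7,6,7,7,6,7,7,6]
j=1: 7>6, skip
j=2: 6≤6, i=1, swap(1,2) ⇒ [6,6,7,7,6,7,6,7,7,6,7,7,6]
j=3: 7>6, skip
j=4: 6≤6, i=2, swap(2,4) ⇒ [6,6,6,7,7,7,6,7,7,6,7,7,6]
j=5: 7>6, skip
j=6: 6≤6, i=3, swap(3,6) ⇒ [6,6,6,6,7,7,7,7,7,6,7,7,6]
j=7: 7>6, skip
j=8: 7>6, skip
j=9: 6≤6, i=4, swap(4,9) ⇒ [6,6,6,6,6,7,7,7,7,7,7,7,6]
j=10: 7>6, skip
j=11: 7>6, skip
swap(5,12) ⇒ [6,6,6,6,6,6,7,7,7,7,7,7,7]; return 5
p = 5; k-1 = 6 > 5 ⇒ right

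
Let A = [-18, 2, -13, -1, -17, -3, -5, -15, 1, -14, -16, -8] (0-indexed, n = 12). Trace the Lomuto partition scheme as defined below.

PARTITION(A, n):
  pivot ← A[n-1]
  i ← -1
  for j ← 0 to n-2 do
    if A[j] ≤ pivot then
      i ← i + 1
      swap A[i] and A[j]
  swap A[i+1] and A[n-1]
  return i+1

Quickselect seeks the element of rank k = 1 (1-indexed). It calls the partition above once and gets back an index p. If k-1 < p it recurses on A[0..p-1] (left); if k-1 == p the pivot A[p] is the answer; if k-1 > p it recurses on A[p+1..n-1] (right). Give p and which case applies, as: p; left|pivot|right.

pivot = A[11] = -8; i = -1
j=0: A[0]=-18 ≤ -8 → i=0, swap A[0],A[0] (no change) → [-18, 2, -13, -1, -17, -3, -5, -15, 1, -14, -16, -8]
j=1: A[1]=2 > -8 → no swap
j=2: A[2]=-13 ≤ -8 → i=1, swap A[1],A[2] → [-18, -13, 2, -1, -17, -3, -5, -15, 1, -14, -16, -8]
j=3: A[3]=-1 > -8 → no swap
j=4: A[4]=-17 ≤ -8 → i=2, swap A[2],A[4] → [-18, -13, -17, -1, 2, -3, -5, -15, 1, -14, -16, -8]
j=5: A[5]=-3 > -8 → no swap
j=6: A[6]=-5 > -8 → no swap
j=7: A[7]=-15 ≤ -8 → i=3, swap A[3],A[7] → [-18, -13, -17, -15, 2, -3, -5, -1, 1, -14, -16, -8]
j=8: A[8]=1 > -8 → no swap
j=9: A[9]=-14 ≤ -8 → i=4, swap A[4],A[9] → [-18, -13, -17, -15, -14, -3, -5, -1, 1, 2, -16, -8]
j=10: A[10]=-16 ≤ -8 → i=5, swap A[5],A[10] → [-18, -13, -17, -15, -14, -16, -5, -1, 1, 2, -3, -8]
final swap A[6],A[11] → [-18, -13, -17, -15, -14, -16, -8, -1, 1, 2, -3, -5]; return 6
p = 6; k-1 = 0 < 6 ⇒ left

6; left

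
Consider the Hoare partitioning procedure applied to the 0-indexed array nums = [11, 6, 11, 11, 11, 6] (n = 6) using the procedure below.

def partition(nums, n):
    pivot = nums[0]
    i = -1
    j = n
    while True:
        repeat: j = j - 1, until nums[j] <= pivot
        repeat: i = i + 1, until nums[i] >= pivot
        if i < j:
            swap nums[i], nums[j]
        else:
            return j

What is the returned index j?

3

pivot=11
j stops at 5 (6), i stops at 0 (11); swap ⇒ [6, 6, 11, 11, 11, 11]
j stops at 4 (11), i stops at 2 (11); swap ⇒ [6, 6, 11, 11, 11, 11]
j stops at 3, i stops at 3; i≥j ⇒ return 3. nums=[6, 6, 11, 11, 11, 11]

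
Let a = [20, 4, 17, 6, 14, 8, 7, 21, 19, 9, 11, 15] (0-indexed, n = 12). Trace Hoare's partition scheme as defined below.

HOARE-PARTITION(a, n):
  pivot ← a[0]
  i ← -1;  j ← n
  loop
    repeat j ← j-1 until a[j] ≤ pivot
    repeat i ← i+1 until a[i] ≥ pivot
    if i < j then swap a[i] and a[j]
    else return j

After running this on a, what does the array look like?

[15, 4, 17, 6, 14, 8, 7, 11, 19, 9, 21, 20]

pivot=20
j stops at 11 (15), i stops at 0 (20); swap ⇒ [15, 4, 17, 6, 14, 8, 7, 21, 19, 9, 11, 20]
j stops at 10 (11), i stops at 7 (21); swap ⇒ [15, 4, 17, 6, 14, 8, 7, 11, 19, 9, 21, 20]
j stops at 9, i stops at 10; i≥j ⇒ return 9. a=[15, 4, 17, 6, 14, 8, 7, 11, 19, 9, 21, 20]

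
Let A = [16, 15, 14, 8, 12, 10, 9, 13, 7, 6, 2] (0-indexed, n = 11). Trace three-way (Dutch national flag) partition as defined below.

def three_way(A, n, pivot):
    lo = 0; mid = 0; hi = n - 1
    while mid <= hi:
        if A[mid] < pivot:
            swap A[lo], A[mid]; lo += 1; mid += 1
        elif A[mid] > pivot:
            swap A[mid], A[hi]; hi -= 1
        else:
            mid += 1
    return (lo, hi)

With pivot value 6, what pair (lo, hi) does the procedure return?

lo=0 mid=0 hi=10
16>6: swap(0,10), hi=9 ⇒ [2, 15, 14, 8, 12, 10, 9, 13, 7, 6, 16]
2<6: swap(0,0), lo=1 mid=1 ⇒ [2, 15, 14, 8, 12, 10, 9, 13, 7, 6, 16]
15>6: swap(1,9), hi=8 ⇒ [2, 6, 14, 8, 12, 10, 9, 13, 7, 15, 16]
6=6: mid=2
14>6: swap(2,8), hi=7 ⇒ [2, 6, 7, 8, 12, 10, 9, 13, 14, 15, 16]
7>6: swap(2,7), hi=6 ⇒ [2, 6, 13, 8, 12, 10, 9, 7, 14, 15, 16]
13>6: swap(2,6), hi=5 ⇒ [2, 6, 9, 8, 12, 10, 13, 7, 14, 15, 16]
9>6: swap(2,5), hi=4 ⇒ [2, 6, 10, 8, 12, 9, 13, 7, 14, 15, 16]
10>6: swap(2,4), hi=3 ⇒ [2, 6, 12, 8, 10, 9, 13, 7, 14, 15, 16]
12>6: swap(2,3), hi=2 ⇒ [2, 6, 8, 12, 10, 9, 13, 7, 14, 15, 16]
8>6: swap(2,2), hi=1 ⇒ [2, 6, 8, 12, 10, 9, 13, 7, 14, 15, 16]
done. lo=1 hi=1; A=[2, 6, 8, 12, 10, 9, 13, 7, 14, 15, 16]

(1, 1)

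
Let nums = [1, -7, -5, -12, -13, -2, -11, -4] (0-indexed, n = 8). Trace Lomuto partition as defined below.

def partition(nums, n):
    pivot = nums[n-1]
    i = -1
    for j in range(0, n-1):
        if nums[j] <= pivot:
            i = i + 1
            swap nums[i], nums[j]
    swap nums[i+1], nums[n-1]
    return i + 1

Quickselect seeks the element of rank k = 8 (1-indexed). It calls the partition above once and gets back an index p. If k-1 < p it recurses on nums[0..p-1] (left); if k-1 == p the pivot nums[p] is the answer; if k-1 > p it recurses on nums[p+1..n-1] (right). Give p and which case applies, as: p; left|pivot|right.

pivot = nums[7] = -4; i = -1
j=0: nums[0]=1 > -4 → no swap
j=1: nums[1]=-7 ≤ -4 → i=0, swap nums[0],nums[1] → [-7, 1, -5, -12, -13, -2, -11, -4]
j=2: nums[2]=-5 ≤ -4 → i=1, swap nums[1],nums[2] → [-7, -5, 1, -12, -13, -2, -11, -4]
j=3: nums[3]=-12 ≤ -4 → i=2, swap nums[2],nums[3] → [-7, -5, -12, 1, -13, -2, -11, -4]
j=4: nums[4]=-13 ≤ -4 → i=3, swap nums[3],nums[4] → [-7, -5, -12, -13, 1, -2, -11, -4]
j=5: nums[5]=-2 > -4 → no swap
j=6: nums[6]=-11 ≤ -4 → i=4, swap nums[4],nums[6] → [-7, -5, -12, -13, -11, -2, 1, -4]
final swap nums[5],nums[7] → [-7, -5, -12, -13, -11, -4, 1, -2]; return 5
p = 5; k-1 = 7 > 5 ⇒ right

5; right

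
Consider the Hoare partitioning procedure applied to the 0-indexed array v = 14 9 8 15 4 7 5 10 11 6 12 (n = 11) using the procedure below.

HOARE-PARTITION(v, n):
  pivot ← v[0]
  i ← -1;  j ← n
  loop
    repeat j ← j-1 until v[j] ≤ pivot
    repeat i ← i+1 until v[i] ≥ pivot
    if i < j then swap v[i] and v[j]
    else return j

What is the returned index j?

8

pivot=14
j stops at 10 (12), i stops at 0 (14); swap ⇒ 12 9 8 15 4 7 5 10 11 6 14
j stops at 9 (6), i stops at 3 (15); swap ⇒ 12 9 8 6 4 7 5 10 11 15 14
j stops at 8, i stops at 9; i≥j ⇒ return 8. v=12 9 8 6 4 7 5 10 11 15 14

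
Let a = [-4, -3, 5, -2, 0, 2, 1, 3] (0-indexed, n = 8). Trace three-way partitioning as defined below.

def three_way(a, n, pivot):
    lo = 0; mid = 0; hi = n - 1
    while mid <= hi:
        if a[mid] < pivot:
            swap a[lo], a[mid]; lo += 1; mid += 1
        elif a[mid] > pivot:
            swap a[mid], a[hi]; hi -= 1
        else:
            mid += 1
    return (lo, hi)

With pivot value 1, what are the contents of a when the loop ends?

pivot = 1; lo=0, mid=0, hi=7
a[mid]=-4<1: swap a[0],a[0]; lo=1,mid=1 → [-4, -3, 5, -2, 0, 2, 1, 3]
a[mid]=-3<1: swap a[1],a[1]; lo=2,mid=2 → [-4, -3, 5, -2, 0, 2, 1, 3]
a[mid]=5>1: swap a[2],a[7]; hi=6 → [-4, -3, 3, -2, 0, 2, 1, 5]
a[mid]=3>1: swap a[2],a[6]; hi=5 → [-4, -3, 1, -2, 0, 2, 3, 5]
a[mid]=1=1: mid=3
a[mid]=-2<1: swap a[2],a[3]; lo=3,mid=4 → [-4, -3, -2, 1, 0, 2, 3, 5]
a[mid]=0<1: swap a[3],a[4]; lo=4,mid=5 → [-4, -3, -2, 0, 1, 2, 3, 5]
a[mid]=2>1: swap a[5],a[5]; hi=4 → [-4, -3, -2, 0, 1, 2, 3, 5]
end: lo=4, hi=4; a = [-4, -3, -2, 0, 1, 2, 3, 5]

[-4, -3, -2, 0, 1, 2, 3, 5]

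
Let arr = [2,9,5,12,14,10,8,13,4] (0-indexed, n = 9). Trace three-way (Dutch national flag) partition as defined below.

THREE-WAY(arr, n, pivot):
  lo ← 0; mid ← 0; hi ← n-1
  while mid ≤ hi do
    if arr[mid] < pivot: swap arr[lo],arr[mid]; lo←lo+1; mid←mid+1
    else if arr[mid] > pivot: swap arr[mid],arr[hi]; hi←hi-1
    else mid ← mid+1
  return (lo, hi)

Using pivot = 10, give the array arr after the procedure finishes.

pivot = 10; lo=0, mid=0, hi=8
arr[mid]=2<10: swap arr[0],arr[0]; lo=1,mid=1 → [2,9,5,12,14,10,8,13,4]
arr[mid]=9<10: swap arr[1],arr[1]; lo=2,mid=2 → [2,9,5,12,14,10,8,13,4]
arr[mid]=5<10: swap arr[2],arr[2]; lo=3,mid=3 → [2,9,5,12,14,10,8,13,4]
arr[mid]=12>10: swap arr[3],arr[8]; hi=7 → [2,9,5,4,14,10,8,13,12]
arr[mid]=4<10: swap arr[3],arr[3]; lo=4,mid=4 → [2,9,5,4,14,10,8,13,12]
arr[mid]=14>10: swap arr[4],arr[7]; hi=6 → [2,9,5,4,13,10,8,14,12]
arr[mid]=13>10: swap arr[4],arr[6]; hi=5 → [2,9,5,4,8,10,13,14,12]
arr[mid]=8<10: swap arr[4],arr[4]; lo=5,mid=5 → [2,9,5,4,8,10,13,14,12]
arr[mid]=10=10: mid=6
end: lo=5, hi=5; arr = [2,9,5,4,8,10,13,14,12]

[2,9,5,4,8,10,13,14,12]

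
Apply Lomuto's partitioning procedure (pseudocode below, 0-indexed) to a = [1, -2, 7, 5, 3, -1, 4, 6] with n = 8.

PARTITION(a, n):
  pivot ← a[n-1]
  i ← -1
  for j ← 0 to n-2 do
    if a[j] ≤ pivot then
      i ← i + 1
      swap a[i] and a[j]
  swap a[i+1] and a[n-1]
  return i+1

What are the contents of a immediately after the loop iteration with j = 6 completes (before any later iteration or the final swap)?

pivot = a[7] = 6; i = -1
j=0: a[0]=1 ≤ 6 → i=0, swap a[0],a[0] (no change) → [1, -2, 7, 5, 3, -1, 4, 6]
j=1: a[1]=-2 ≤ 6 → i=1, swap a[1],a[1] (no change) → [1, -2, 7, 5, 3, -1, 4, 6]
j=2: a[2]=7 > 6 → no swap
j=3: a[3]=5 ≤ 6 → i=2, swap a[2],a[3] → [1, -2, 5, 7, 3, -1, 4, 6]
j=4: a[4]=3 ≤ 6 → i=3, swap a[3],a[4] → [1, -2, 5, 3, 7, -1, 4, 6]
j=5: a[5]=-1 ≤ 6 → i=4, swap a[4],a[5] → [1, -2, 5, 3, -1, 7, 4, 6]
j=6: a[6]=4 ≤ 6 → i=5, swap a[5],a[6] → [1, -2, 5, 3, -1, 4, 7, 6]
(after j=6) a = [1, -2, 5, 3, -1, 4, 7, 6]

[1, -2, 5, 3, -1, 4, 7, 6]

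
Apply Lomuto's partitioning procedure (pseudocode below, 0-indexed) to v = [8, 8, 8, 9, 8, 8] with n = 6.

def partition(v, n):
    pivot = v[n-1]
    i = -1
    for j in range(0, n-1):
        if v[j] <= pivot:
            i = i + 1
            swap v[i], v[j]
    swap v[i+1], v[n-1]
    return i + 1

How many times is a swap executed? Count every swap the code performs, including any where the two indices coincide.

pivot = v[5] = 8; i = -1
j=0: v[0]=8 ≤ 8 → i=0, swap v[0],v[0] (no change) → [8, 8, 8, 9, 8, 8]
j=1: v[1]=8 ≤ 8 → i=1, swap v[1],v[1] (no change) → [8, 8, 8, 9, 8, 8]
j=2: v[2]=8 ≤ 8 → i=2, swap v[2],v[2] (no change) → [8, 8, 8, 9, 8, 8]
j=3: v[3]=9 > 8 → no swap
j=4: v[4]=8 ≤ 8 → i=3, swap v[3],v[4] → [8, 8, 8, 8, 9, 8]
final swap v[4],v[5] → [8, 8, 8, 8, 8, 9]; return 4

5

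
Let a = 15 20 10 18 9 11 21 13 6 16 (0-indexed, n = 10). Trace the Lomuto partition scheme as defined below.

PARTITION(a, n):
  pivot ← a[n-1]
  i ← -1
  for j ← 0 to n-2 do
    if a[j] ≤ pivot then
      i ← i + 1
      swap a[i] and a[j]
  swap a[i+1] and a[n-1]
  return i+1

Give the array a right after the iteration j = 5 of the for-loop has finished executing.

pivot = a[9] = 16; i = -1
j=0: a[0]=15 ≤ 16 → i=0, swap a[0],a[0] (no change) → 15 20 10 18 9 11 21 13 6 16
j=1: a[1]=20 > 16 → no swap
j=2: a[2]=10 ≤ 16 → i=1, swap a[1],a[2] → 15 10 20 18 9 11 21 13 6 16
j=3: a[3]=18 > 16 → no swap
j=4: a[4]=9 ≤ 16 → i=2, swap a[2],a[4] → 15 10 9 18 20 11 21 13 6 16
j=5: a[5]=11 ≤ 16 → i=3, swap a[3],a[5] → 15 10 9 11 20 18 21 13 6 16
(after j=5) a = 15 10 9 11 20 18 21 13 6 16

15 10 9 11 20 18 21 13 6 16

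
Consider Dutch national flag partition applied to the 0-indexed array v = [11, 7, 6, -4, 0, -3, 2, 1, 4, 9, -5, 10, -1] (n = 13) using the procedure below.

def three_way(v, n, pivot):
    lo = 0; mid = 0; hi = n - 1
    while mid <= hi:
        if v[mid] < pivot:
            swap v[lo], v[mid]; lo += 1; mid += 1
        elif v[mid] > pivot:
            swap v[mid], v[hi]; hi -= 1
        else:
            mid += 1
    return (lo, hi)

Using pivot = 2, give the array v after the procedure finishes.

[-1, -5, 1, -4, 0, -3, 2, 4, 9, 6, 10, 7, 11]

pivot = 2; lo=0, mid=0, hi=12
v[mid]=11>2: swap v[0],v[12]; hi=11 → [-1, 7, 6, -4, 0, -3, 2, 1, 4, 9, -5, 10, 11]
v[mid]=-1<2: swap v[0],v[0]; lo=1,mid=1 → [-1, 7, 6, -4, 0, -3, 2, 1, 4, 9, -5, 10, 11]
v[mid]=7>2: swap v[1],v[11]; hi=10 → [-1, 10, 6, -4, 0, -3, 2, 1, 4, 9, -5, 7, 11]
v[mid]=10>2: swap v[1],v[10]; hi=9 → [-1, -5, 6, -4, 0, -3, 2, 1, 4, 9, 10, 7, 11]
v[mid]=-5<2: swap v[1],v[1]; lo=2,mid=2 → [-1, -5, 6, -4, 0, -3, 2, 1, 4, 9, 10, 7, 11]
v[mid]=6>2: swap v[2],v[9]; hi=8 → [-1, -5, 9, -4, 0, -3, 2, 1, 4, 6, 10, 7, 11]
v[mid]=9>2: swap v[2],v[8]; hi=7 → [-1, -5, 4, -4, 0, -3, 2, 1, 9, 6, 10, 7, 11]
v[mid]=4>2: swap v[2],v[7]; hi=6 → [-1, -5, 1, -4, 0, -3, 2, 4, 9, 6, 10, 7, 11]
v[mid]=1<2: swap v[2],v[2]; lo=3,mid=3 → [-1, -5, 1, -4, 0, -3, 2, 4, 9, 6, 10, 7, 11]
v[mid]=-4<2: swap v[3],v[3]; lo=4,mid=4 → [-1, -5, 1, -4, 0, -3, 2, 4, 9, 6, 10, 7, 11]
v[mid]=0<2: swap v[4],v[4]; lo=5,mid=5 → [-1, -5, 1, -4, 0, -3, 2, 4, 9, 6, 10, 7, 11]
v[mid]=-3<2: swap v[5],v[5]; lo=6,mid=6 → [-1, -5, 1, -4, 0, -3, 2, 4, 9, 6, 10, 7, 11]
v[mid]=2=2: mid=7
end: lo=6, hi=6; v = [-1, -5, 1, -4, 0, -3, 2, 4, 9, 6, 10, 7, 11]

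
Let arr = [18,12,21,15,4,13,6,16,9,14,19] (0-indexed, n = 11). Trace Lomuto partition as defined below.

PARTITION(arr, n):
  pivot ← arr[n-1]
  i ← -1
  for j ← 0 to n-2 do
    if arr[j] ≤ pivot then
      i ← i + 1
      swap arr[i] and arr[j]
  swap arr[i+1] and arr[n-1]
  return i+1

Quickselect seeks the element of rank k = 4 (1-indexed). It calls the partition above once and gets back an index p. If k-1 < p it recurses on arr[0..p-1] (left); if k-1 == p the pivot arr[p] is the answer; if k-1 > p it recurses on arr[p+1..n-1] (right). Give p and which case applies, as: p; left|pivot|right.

9; left

pivot = arr[10] = 19; i = -1
j=0: arr[0]=18 ≤ 19 → i=0, swap arr[0],arr[0] (no change) → [18,12,21,15,4,13,6,16,9,14,19]
j=1: arr[1]=12 ≤ 19 → i=1, swap arr[1],arr[1] (no change) → [18,12,21,15,4,13,6,16,9,14,19]
j=2: arr[2]=21 > 19 → no swap
j=3: arr[3]=15 ≤ 19 → i=2, swap arr[2],arr[3] → [18,12,15,21,4,13,6,16,9,14,19]
j=4: arr[4]=4 ≤ 19 → i=3, swap arr[3],arr[4] → [18,12,15,4,21,13,6,16,9,14,19]
j=5: arr[5]=13 ≤ 19 → i=4, swap arr[4],arr[5] → [18,12,15,4,13,21,6,16,9,14,19]
j=6: arr[6]=6 ≤ 19 → i=5, swap arr[5],arr[6] → [18,12,15,4,13,6,21,16,9,14,19]
j=7: arr[7]=16 ≤ 19 → i=6, swap arr[6],arr[7] → [18,12,15,4,13,6,16,21,9,14,19]
j=8: arr[8]=9 ≤ 19 → i=7, swap arr[7],arr[8] → [18,12,15,4,13,6,16,9,21,14,19]
j=9: arr[9]=14 ≤ 19 → i=8, swap arr[8],arr[9] → [18,12,15,4,13,6,16,9,14,21,19]
final swap arr[9],arr[10] → [18,12,15,4,13,6,16,9,14,19,21]; return 9
p = 9; k-1 = 3 < 9 ⇒ left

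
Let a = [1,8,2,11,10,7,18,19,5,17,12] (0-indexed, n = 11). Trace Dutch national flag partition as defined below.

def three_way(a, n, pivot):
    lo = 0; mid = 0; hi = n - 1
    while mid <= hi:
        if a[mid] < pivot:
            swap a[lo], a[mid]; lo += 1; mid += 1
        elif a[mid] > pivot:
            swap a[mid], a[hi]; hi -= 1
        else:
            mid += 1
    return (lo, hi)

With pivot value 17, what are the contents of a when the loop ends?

pivot = 17; lo=0, mid=0, hi=10
a[mid]=1<17: swap a[0],a[0]; lo=1,mid=1 → [1,8,2,11,10,7,18,19,5,17,12]
a[mid]=8<17: swap a[1],a[1]; lo=2,mid=2 → [1,8,2,11,10,7,18,19,5,17,12]
a[mid]=2<17: swap a[2],a[2]; lo=3,mid=3 → [1,8,2,11,10,7,18,19,5,17,12]
a[mid]=11<17: swap a[3],a[3]; lo=4,mid=4 → [1,8,2,11,10,7,18,19,5,17,12]
a[mid]=10<17: swap a[4],a[4]; lo=5,mid=5 → [1,8,2,11,10,7,18,19,5,17,12]
a[mid]=7<17: swap a[5],a[5]; lo=6,mid=6 → [1,8,2,11,10,7,18,19,5,17,12]
a[mid]=18>17: swap a[6],a[10]; hi=9 → [1,8,2,11,10,7,12,19,5,17,18]
a[mid]=12<17: swap a[6],a[6]; lo=7,mid=7 → [1,8,2,11,10,7,12,19,5,17,18]
a[mid]=19>17: swap a[7],a[9]; hi=8 → [1,8,2,11,10,7,12,17,5,19,18]
a[mid]=17=17: mid=8
a[mid]=5<17: swap a[7],a[8]; lo=8,mid=9 → [1,8,2,11,10,7,12,5,17,19,18]
end: lo=8, hi=8; a = [1,8,2,11,10,7,12,5,17,19,18]

[1,8,2,11,10,7,12,5,17,19,18]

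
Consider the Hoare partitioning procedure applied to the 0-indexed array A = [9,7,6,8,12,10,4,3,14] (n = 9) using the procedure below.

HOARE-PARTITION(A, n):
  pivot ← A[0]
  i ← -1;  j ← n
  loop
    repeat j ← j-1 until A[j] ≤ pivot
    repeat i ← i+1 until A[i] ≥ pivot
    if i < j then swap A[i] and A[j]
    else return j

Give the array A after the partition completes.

pivot=9
j stops at 7 (3), i stops at 0 (9); swap ⇒ [3,7,6,8,12,10,4,9,14]
j stops at 6 (4), i stops at 4 (12); swap ⇒ [3,7,6,8,4,10,12,9,14]
j stops at 4, i stops at 5; i≥j ⇒ return 4. A=[3,7,6,8,4,10,12,9,14]

[3,7,6,8,4,10,12,9,14]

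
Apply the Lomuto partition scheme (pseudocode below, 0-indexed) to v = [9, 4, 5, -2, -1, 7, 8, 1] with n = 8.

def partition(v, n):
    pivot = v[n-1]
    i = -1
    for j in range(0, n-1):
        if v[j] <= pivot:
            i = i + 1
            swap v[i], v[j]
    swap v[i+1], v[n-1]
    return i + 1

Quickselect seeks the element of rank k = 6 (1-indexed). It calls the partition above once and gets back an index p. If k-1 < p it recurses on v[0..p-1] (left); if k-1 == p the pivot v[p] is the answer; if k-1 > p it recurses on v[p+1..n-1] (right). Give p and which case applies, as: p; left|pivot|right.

pivot = v[7] = 1; i = -1
j=0: v[0]=9 > 1 → no swap
j=1: v[1]=4 > 1 → no swap
j=2: v[2]=5 > 1 → no swap
j=3: v[3]=-2 ≤ 1 → i=0, swap v[0],v[3] → [-2, 4, 5, 9, -1, 7, 8, 1]
j=4: v[4]=-1 ≤ 1 → i=1, swap v[1],v[4] → [-2, -1, 5, 9, 4, 7, 8, 1]
j=5: v[5]=7 > 1 → no swap
j=6: v[6]=8 > 1 → no swap
final swap v[2],v[7] → [-2, -1, 1, 9, 4, 7, 8, 5]; return 2
p = 2; k-1 = 5 > 2 ⇒ right

2; right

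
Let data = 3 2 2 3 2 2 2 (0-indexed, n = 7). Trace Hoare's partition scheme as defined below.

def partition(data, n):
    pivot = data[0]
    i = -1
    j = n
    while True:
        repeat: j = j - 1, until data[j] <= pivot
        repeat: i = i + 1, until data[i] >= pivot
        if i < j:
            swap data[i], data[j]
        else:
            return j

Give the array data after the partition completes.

pivot=3
j stops at 6 (2), i stops at 0 (3); swap ⇒ 2 2 2 3 2 2 3
j stops at 5 (2), i stops at 3 (3); swap ⇒ 2 2 2 2 2 3 3
j stops at 4, i stops at 5; i≥j ⇒ return 4. data=2 2 2 2 2 3 3

2 2 2 2 2 3 3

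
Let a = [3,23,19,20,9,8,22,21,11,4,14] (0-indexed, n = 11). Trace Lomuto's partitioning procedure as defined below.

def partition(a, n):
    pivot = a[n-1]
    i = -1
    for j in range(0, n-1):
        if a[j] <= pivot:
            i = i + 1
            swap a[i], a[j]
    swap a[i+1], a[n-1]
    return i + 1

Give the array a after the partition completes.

pivot = a[10] = 14; i = -1
j=0: a[0]=3 ≤ 14 → i=0, swap a[0],a[0] (no change) → [3,23,19,20,9,8,22,21,11,4,14]
j=1: a[1]=23 > 14 → no swap
j=2: a[2]=19 > 14 → no swap
j=3: a[3]=20 > 14 → no swap
j=4: a[4]=9 ≤ 14 → i=1, swap a[1],a[4] → [3,9,19,20,23,8,22,21,11,4,14]
j=5: a[5]=8 ≤ 14 → i=2, swap a[2],a[5] → [3,9,8,20,23,19,22,21,11,4,14]
j=6: a[6]=22 > 14 → no swap
j=7: a[7]=21 > 14 → no swap
j=8: a[8]=11 ≤ 14 → i=3, swap a[3],a[8] → [3,9,8,11,23,19,22,21,20,4,14]
j=9: a[9]=4 ≤ 14 → i=4, swap a[4],a[9] → [3,9,8,11,4,19,22,21,20,23,14]
final swap a[5],a[10] → [3,9,8,11,4,14,22,21,20,23,19]; return 5

[3,9,8,11,4,14,22,21,20,23,19]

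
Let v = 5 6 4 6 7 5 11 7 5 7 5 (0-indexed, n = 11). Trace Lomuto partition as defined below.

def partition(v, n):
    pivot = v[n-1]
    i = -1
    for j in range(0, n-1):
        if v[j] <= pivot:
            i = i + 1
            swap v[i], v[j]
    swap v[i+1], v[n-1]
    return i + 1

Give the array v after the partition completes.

pivot=5, i=-1
j=0: 5≤5, i=0, swap(0,0) ⇒ 5 6 4 6 7 5 11 7 5 7 5
j=1: 6>5, skip
j=2: 4≤5, i=1, swap(1,2) ⇒ 5 4 6 6 7 5 11 7 5 7 5
j=3: 6>5, skip
j=4: 7>5, skip
j=5: 5≤5, i=2, swap(2,5) ⇒ 5 4 5 6 7 6 11 7 5 7 5
j=6: 11>5, skip
j=7: 7>5, skip
j=8: 5≤5, i=3, swap(3,8) ⇒ 5 4 5 5 7 6 11 7 6 7 5
j=9: 7>5, skip
swap(4,10) ⇒ 5 4 5 5 5 6 11 7 6 7 7; return 4

5 4 5 5 5 6 11 7 6 7 7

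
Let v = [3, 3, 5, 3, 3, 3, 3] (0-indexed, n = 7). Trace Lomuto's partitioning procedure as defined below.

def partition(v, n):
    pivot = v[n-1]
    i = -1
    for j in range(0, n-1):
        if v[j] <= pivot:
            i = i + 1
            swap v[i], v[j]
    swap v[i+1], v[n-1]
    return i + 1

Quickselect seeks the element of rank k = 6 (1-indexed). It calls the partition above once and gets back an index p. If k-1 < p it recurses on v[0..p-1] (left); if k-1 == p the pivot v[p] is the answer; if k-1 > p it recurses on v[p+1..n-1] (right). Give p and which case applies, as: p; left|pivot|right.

pivot=3, i=-1
j=0: 3≤3, i=0, swap(0,0) ⇒ [3, 3, 5, 3, 3, 3, 3]
j=1: 3≤3, i=1, swap(1,1) ⇒ [3, 3, 5, 3, 3, 3, 3]
j=2: 5>3, skip
j=3: 3≤3, i=2, swap(2,3) ⇒ [3, 3, 3, 5, 3, 3, 3]
j=4: 3≤3, i=3, swap(3,4) ⇒ [3, 3, 3, 3, 5, 3, 3]
j=5: 3≤3, i=4, swap(4,5) ⇒ [3, 3, 3, 3, 3, 5, 3]
swap(5,6) ⇒ [3, 3, 3, 3, 3, 3, 5]; return 5
p = 5; k-1 = 5 == 5 ⇒ pivot

5; pivot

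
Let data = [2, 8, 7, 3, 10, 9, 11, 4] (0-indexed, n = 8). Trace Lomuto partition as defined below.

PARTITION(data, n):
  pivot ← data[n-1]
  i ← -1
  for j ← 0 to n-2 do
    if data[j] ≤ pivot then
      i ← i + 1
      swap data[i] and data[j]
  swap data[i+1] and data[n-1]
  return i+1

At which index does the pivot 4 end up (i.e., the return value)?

2

pivot = data[7] = 4; i = -1
j=0: data[0]=2 ≤ 4 → i=0, swap data[0],data[0] (no change) → [2, 8, 7, 3, 10, 9, 11, 4]
j=1: data[1]=8 > 4 → no swap
j=2: data[2]=7 > 4 → no swap
j=3: data[3]=3 ≤ 4 → i=1, swap data[1],data[3] → [2, 3, 7, 8, 10, 9, 11, 4]
j=4: data[4]=10 > 4 → no swap
j=5: data[5]=9 > 4 → no swap
j=6: data[6]=11 > 4 → no swap
final swap data[2],data[7] → [2, 3, 4, 8, 10, 9, 11, 7]; return 2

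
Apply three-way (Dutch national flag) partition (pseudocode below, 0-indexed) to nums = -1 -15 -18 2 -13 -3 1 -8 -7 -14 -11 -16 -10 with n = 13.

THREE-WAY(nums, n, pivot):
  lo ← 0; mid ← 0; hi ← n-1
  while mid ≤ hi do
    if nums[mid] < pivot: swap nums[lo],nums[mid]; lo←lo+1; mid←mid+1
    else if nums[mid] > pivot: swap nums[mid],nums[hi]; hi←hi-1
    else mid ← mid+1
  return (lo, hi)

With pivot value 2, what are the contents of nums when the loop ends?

-1 -15 -18 -13 -3 1 -8 -7 -14 -11 -16 -10 2

lo=0 mid=0 hi=12
-1<2: swap(0,0), lo=1 mid=1 ⇒ -1 -15 -18 2 -13 -3 1 -8 -7 -14 -11 -16 -10
-15<2: swap(1,1), lo=2 mid=2 ⇒ -1 -15 -18 2 -13 -3 1 -8 -7 -14 -11 -16 -10
-18<2: swap(2,2), lo=3 mid=3 ⇒ -1 -15 -18 2 -13 -3 1 -8 -7 -14 -11 -16 -10
2=2: mid=4
-13<2: swap(3,4), lo=4 mid=5 ⇒ -1 -15 -18 -13 2 -3 1 -8 -7 -14 -11 -16 -10
-3<2: swap(4,5), lo=5 mid=6 ⇒ -1 -15 -18 -13 -3 2 1 -8 -7 -14 -11 -16 -10
1<2: swap(5,6), lo=6 mid=7 ⇒ -1 -15 -18 -13 -3 1 2 -8 -7 -14 -11 -16 -10
-8<2: swap(6,7), lo=7 mid=8 ⇒ -1 -15 -18 -13 -3 1 -8 2 -7 -14 -11 -16 -10
-7<2: swap(7,8), lo=8 mid=9 ⇒ -1 -15 -18 -13 -3 1 -8 -7 2 -14 -11 -16 -10
-14<2: swap(8,9), lo=9 mid=10 ⇒ -1 -15 -18 -13 -3 1 -8 -7 -14 2 -11 -16 -10
-11<2: swap(9,10), lo=10 mid=11 ⇒ -1 -15 -18 -13 -3 1 -8 -7 -14 -11 2 -16 -10
-16<2: swap(10,11), lo=11 mid=12 ⇒ -1 -15 -18 -13 -3 1 -8 -7 -14 -11 -16 2 -10
-10<2: swap(11,12), lo=12 mid=13 ⇒ -1 -15 -18 -13 -3 1 -8 -7 -14 -11 -16 -10 2
done. lo=12 hi=12; nums=-1 -15 -18 -13 -3 1 -8 -7 -14 -11 -16 -10 2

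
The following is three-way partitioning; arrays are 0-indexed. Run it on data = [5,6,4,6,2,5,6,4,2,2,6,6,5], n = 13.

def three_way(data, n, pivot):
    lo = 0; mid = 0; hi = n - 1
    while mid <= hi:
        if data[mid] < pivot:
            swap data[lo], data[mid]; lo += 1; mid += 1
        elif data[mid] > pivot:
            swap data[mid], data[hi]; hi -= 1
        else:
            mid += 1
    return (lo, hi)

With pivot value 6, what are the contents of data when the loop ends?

pivot = 6; lo=0, mid=0, hi=12
data[mid]=5<6: swap data[0],data[0]; lo=1,mid=1 → [5,6,4,6,2,5,6,4,2,2,6,6,5]
data[mid]=6=6: mid=2
data[mid]=4<6: swap data[1],data[2]; lo=2,mid=3 → [5,4,6,6,2,5,6,4,2,2,6,6,5]
data[mid]=6=6: mid=4
data[mid]=2<6: swap data[2],data[4]; lo=3,mid=5 → [5,4,2,6,6,5,6,4,2,2,6,6,5]
data[mid]=5<6: swap data[3],data[5]; lo=4,mid=6 → [5,4,2,5,6,6,6,4,2,2,6,6,5]
data[mid]=6=6: mid=7
data[mid]=4<6: swap data[4],data[7]; lo=5,mid=8 → [5,4,2,5,4,6,6,6,2,2,6,6,5]
data[mid]=2<6: swap data[5],data[8]; lo=6,mid=9 → [5,4,2,5,4,2,6,6,6,2,6,6,5]
data[mid]=2<6: swap data[6],data[9]; lo=7,mid=10 → [5,4,2,5,4,2,2,6,6,6,6,6,5]
data[mid]=6=6: mid=11
data[mid]=6=6: mid=12
data[mid]=5<6: swap data[7],data[12]; lo=8,mid=13 → [5,4,2,5,4,2,2,5,6,6,6,6,6]
end: lo=8, hi=12; data = [5,4,2,5,4,2,2,5,6,6,6,6,6]

[5,4,2,5,4,2,2,5,6,6,6,6,6]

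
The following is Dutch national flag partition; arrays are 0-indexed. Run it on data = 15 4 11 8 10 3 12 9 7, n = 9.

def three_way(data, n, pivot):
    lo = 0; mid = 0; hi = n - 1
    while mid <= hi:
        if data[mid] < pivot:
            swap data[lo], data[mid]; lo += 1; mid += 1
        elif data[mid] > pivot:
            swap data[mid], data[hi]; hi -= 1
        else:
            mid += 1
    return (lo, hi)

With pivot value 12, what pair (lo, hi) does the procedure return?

lo=0 mid=0 hi=8
15>12: swap(0,8), hi=7 ⇒ 7 4 11 8 10 3 12 9 15
7<12: swap(0,0), lo=1 mid=1 ⇒ 7 4 11 8 10 3 12 9 15
4<12: swap(1,1), lo=2 mid=2 ⇒ 7 4 11 8 10 3 12 9 15
11<12: swap(2,2), lo=3 mid=3 ⇒ 7 4 11 8 10 3 12 9 15
8<12: swap(3,3), lo=4 mid=4 ⇒ 7 4 11 8 10 3 12 9 15
10<12: swap(4,4), lo=5 mid=5 ⇒ 7 4 11 8 10 3 12 9 15
3<12: swap(5,5), lo=6 mid=6 ⇒ 7 4 11 8 10 3 12 9 15
12=12: mid=7
9<12: swap(6,7), lo=7 mid=8 ⇒ 7 4 11 8 10 3 9 12 15
done. lo=7 hi=7; data=7 4 11 8 10 3 9 12 15

(7, 7)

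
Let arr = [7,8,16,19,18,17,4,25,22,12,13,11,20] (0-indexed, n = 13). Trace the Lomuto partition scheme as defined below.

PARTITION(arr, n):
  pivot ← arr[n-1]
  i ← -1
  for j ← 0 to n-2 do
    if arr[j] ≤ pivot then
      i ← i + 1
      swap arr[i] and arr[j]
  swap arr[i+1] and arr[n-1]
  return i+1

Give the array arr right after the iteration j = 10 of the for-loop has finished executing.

[7,8,16,19,18,17,4,12,13,25,22,11,20]

pivot=20, i=-1
j=0: 7≤20, i=0, swap(0,0) ⇒ [7,8,16,19,18,17,4,25,22,12,13,11,20]
j=1: 8≤20, i=1, swap(1,1) ⇒ [7,8,16,19,18,17,4,25,22,12,13,11,20]
j=2: 16≤20, i=2, swap(2,2) ⇒ [7,8,16,19,18,17,4,25,22,12,13,11,20]
j=3: 19≤20, i=3, swap(3,3) ⇒ [7,8,16,19,18,17,4,25,22,12,13,11,20]
j=4: 18≤20, i=4, swap(4,4) ⇒ [7,8,16,19,18,17,4,25,22,12,13,11,20]
j=5: 17≤20, i=5, swap(5,5) ⇒ [7,8,16,19,18,17,4,25,22,12,13,11,20]
j=6: 4≤20, i=6, swap(6,6) ⇒ [7,8,16,19,18,17,4,25,22,12,13,11,20]
j=7: 25>20, skip
j=8: 22>20, skip
j=9: 12≤20, i=7, swap(7,9) ⇒ [7,8,16,19,18,17,4,12,22,25,13,11,20]
j=10: 13≤20, i=8, swap(8,10) ⇒ [7,8,16,19,18,17,4,12,13,25,22,11,20]
(after j=10) arr = [7,8,16,19,18,17,4,12,13,25,22,11,20]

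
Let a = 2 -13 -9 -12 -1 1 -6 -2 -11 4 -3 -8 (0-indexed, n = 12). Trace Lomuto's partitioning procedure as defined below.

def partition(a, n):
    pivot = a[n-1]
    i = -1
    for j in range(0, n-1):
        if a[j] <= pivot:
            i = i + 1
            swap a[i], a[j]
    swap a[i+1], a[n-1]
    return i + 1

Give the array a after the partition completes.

-13 -9 -12 -11 -8 1 -6 -2 2 4 -3 -1

pivot=-8, i=-1
j=0: 2>-8, skip
j=1: -13≤-8, i=0, swap(0,1) ⇒ -13 2 -9 -12 -1 1 -6 -2 -11 4 -3 -8
j=2: -9≤-8, i=1, swap(1,2) ⇒ -13 -9 2 -12 -1 1 -6 -2 -11 4 -3 -8
j=3: -12≤-8, i=2, swap(2,3) ⇒ -13 -9 -12 2 -1 1 -6 -2 -11 4 -3 -8
j=4: -1>-8, skip
j=5: 1>-8, skip
j=6: -6>-8, skip
j=7: -2>-8, skip
j=8: -11≤-8, i=3, swap(3,8) ⇒ -13 -9 -12 -11 -1 1 -6 -2 2 4 -3 -8
j=9: 4>-8, skip
j=10: -3>-8, skip
swap(4,11) ⇒ -13 -9 -12 -11 -8 1 -6 -2 2 4 -3 -1; return 4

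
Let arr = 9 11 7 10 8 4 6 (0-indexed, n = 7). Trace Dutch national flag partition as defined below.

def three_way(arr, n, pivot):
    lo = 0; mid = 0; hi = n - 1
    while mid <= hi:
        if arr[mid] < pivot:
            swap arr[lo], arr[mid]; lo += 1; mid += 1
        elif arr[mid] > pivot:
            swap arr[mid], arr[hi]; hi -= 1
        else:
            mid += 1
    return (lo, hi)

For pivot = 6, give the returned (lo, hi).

(1, 1)

pivot = 6; lo=0, mid=0, hi=6
arr[mid]=9>6: swap arr[0],arr[6]; hi=5 → 6 11 7 10 8 4 9
arr[mid]=6=6: mid=1
arr[mid]=11>6: swap arr[1],arr[5]; hi=4 → 6 4 7 10 8 11 9
arr[mid]=4<6: swap arr[0],arr[1]; lo=1,mid=2 → 4 6 7 10 8 11 9
arr[mid]=7>6: swap arr[2],arr[4]; hi=3 → 4 6 8 10 7 11 9
arr[mid]=8>6: swap arr[2],arr[3]; hi=2 → 4 6 10 8 7 11 9
arr[mid]=10>6: swap arr[2],arr[2]; hi=1 → 4 6 10 8 7 11 9
end: lo=1, hi=1; arr = 4 6 10 8 7 11 9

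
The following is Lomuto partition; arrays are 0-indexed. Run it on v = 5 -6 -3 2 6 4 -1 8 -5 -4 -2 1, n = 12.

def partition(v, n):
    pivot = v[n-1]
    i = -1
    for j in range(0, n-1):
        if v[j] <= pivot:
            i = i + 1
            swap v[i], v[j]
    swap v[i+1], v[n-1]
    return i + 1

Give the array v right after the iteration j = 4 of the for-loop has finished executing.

-6 -3 5 2 6 4 -1 8 -5 -4 -2 1

pivot = v[11] = 1; i = -1
j=0: v[0]=5 > 1 → no swap
j=1: v[1]=-6 ≤ 1 → i=0, swap v[0],v[1] → -6 5 -3 2 6 4 -1 8 -5 -4 -2 1
j=2: v[2]=-3 ≤ 1 → i=1, swap v[1],v[2] → -6 -3 5 2 6 4 -1 8 -5 -4 -2 1
j=3: v[3]=2 > 1 → no swap
j=4: v[4]=6 > 1 → no swap
(after j=4) v = -6 -3 5 2 6 4 -1 8 -5 -4 -2 1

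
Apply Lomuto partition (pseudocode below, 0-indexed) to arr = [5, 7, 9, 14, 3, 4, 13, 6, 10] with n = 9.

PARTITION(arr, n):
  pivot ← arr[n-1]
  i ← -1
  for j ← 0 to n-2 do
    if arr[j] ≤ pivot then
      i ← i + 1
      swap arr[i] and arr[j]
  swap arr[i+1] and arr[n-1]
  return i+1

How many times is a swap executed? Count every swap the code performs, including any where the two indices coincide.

7

pivot = arr[8] = 10; i = -1
j=0: arr[0]=5 ≤ 10 → i=0, swap arr[0],arr[0] (no change) → [5, 7, 9, 14, 3, 4, 13, 6, 10]
j=1: arr[1]=7 ≤ 10 → i=1, swap arr[1],arr[1] (no change) → [5, 7, 9, 14, 3, 4, 13, 6, 10]
j=2: arr[2]=9 ≤ 10 → i=2, swap arr[2],arr[2] (no change) → [5, 7, 9, 14, 3, 4, 13, 6, 10]
j=3: arr[3]=14 > 10 → no swap
j=4: arr[4]=3 ≤ 10 → i=3, swap arr[3],arr[4] → [5, 7, 9, 3, 14, 4, 13, 6, 10]
j=5: arr[5]=4 ≤ 10 → i=4, swap arr[4],arr[5] → [5, 7, 9, 3, 4, 14, 13, 6, 10]
j=6: arr[6]=13 > 10 → no swap
j=7: arr[7]=6 ≤ 10 → i=5, swap arr[5],arr[7] → [5, 7, 9, 3, 4, 6, 13, 14, 10]
final swap arr[6],arr[8] → [5, 7, 9, 3, 4, 6, 10, 14, 13]; return 6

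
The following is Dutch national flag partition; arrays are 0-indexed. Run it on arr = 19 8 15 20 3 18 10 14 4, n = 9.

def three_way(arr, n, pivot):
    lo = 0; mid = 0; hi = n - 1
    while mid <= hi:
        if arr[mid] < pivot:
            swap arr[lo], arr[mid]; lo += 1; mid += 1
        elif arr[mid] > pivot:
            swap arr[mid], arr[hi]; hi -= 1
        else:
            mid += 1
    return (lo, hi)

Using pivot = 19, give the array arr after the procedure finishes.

lo=0 mid=0 hi=8
19=19: mid=1
8<19: swap(0,1), lo=1 mid=2 ⇒ 8 19 15 20 3 18 10 14 4
15<19: swap(1,2), lo=2 mid=3 ⇒ 8 15 19 20 3 18 10 14 4
20>19: swap(3,8), hi=7 ⇒ 8 15 19 4 3 18 10 14 20
4<19: swap(2,3), lo=3 mid=4 ⇒ 8 15 4 19 3 18 10 14 20
3<19: swap(3,4), lo=4 mid=5 ⇒ 8 15 4 3 19 18 10 14 20
18<19: swap(4,5), lo=5 mid=6 ⇒ 8 15 4 3 18 19 10 14 20
10<19: swap(5,6), lo=6 mid=7 ⇒ 8 15 4 3 18 10 19 14 20
14<19: swap(6,7), lo=7 mid=8 ⇒ 8 15 4 3 18 10 14 19 20
done. lo=7 hi=7; arr=8 15 4 3 18 10 14 19 20

8 15 4 3 18 10 14 19 20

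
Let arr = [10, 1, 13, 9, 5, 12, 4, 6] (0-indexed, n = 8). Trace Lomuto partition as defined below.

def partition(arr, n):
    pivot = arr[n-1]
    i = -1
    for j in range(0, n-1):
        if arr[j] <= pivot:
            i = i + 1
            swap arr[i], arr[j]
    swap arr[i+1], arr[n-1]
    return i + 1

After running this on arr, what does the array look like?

pivot = arr[7] = 6; i = -1
j=0: arr[0]=10 > 6 → no swap
j=1: arr[1]=1 ≤ 6 → i=0, swap arr[0],arr[1] → [1, 10, 13, 9, 5, 12, 4, 6]
j=2: arr[2]=13 > 6 → no swap
j=3: arr[3]=9 > 6 → no swap
j=4: arr[4]=5 ≤ 6 → i=1, swap arr[1],arr[4] → [1, 5, 13, 9, 10, 12, 4, 6]
j=5: arr[5]=12 > 6 → no swap
j=6: arr[6]=4 ≤ 6 → i=2, swap arr[2],arr[6] → [1, 5, 4, 9, 10, 12, 13, 6]
final swap arr[3],arr[7] → [1, 5, 4, 6, 10, 12, 13, 9]; return 3

[1, 5, 4, 6, 10, 12, 13, 9]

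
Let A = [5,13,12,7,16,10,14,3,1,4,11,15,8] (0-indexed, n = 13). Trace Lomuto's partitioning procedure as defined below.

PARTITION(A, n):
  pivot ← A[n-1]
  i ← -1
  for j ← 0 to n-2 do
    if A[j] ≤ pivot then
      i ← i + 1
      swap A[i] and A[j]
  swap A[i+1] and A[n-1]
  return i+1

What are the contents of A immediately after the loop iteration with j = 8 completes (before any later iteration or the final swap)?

pivot = A[12] = 8; i = -1
j=0: A[0]=5 ≤ 8 → i=0, swap A[0],A[0] (no change) → [5,13,12,7,16,10,14,3,1,4,11,15,8]
j=1: A[1]=13 > 8 → no swap
j=2: A[2]=12 > 8 → no swap
j=3: A[3]=7 ≤ 8 → i=1, swap A[1],A[3] → [5,7,12,13,16,10,14,3,1,4,11,15,8]
j=4: A[4]=16 > 8 → no swap
j=5: A[5]=10 > 8 → no swap
j=6: A[6]=14 > 8 → no swap
j=7: A[7]=3 ≤ 8 → i=2, swap A[2],A[7] → [5,7,3,13,16,10,14,12,1,4,11,15,8]
j=8: A[8]=1 ≤ 8 → i=3, swap A[3],A[8] → [5,7,3,1,16,10,14,12,13,4,11,15,8]
(after j=8) A = [5,7,3,1,16,10,14,12,13,4,11,15,8]

[5,7,3,1,16,10,14,12,13,4,11,15,8]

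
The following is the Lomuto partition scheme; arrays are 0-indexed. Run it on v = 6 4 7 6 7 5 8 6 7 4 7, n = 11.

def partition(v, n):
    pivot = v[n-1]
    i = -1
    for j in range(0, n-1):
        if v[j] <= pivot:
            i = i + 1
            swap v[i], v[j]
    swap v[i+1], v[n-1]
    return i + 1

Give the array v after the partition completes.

pivot = v[10] = 7; i = -1
j=0: v[0]=6 ≤ 7 → i=0, swap v[0],v[0] (no change) → 6 4 7 6 7 5 8 6 7 4 7
j=1: v[1]=4 ≤ 7 → i=1, swap v[1],v[1] (no change) → 6 4 7 6 7 5 8 6 7 4 7
j=2: v[2]=7 ≤ 7 → i=2, swap v[2],v[2] (no change) → 6 4 7 6 7 5 8 6 7 4 7
j=3: v[3]=6 ≤ 7 → i=3, swap v[3],v[3] (no change) → 6 4 7 6 7 5 8 6 7 4 7
j=4: v[4]=7 ≤ 7 → i=4, swap v[4],v[4] (no change) → 6 4 7 6 7 5 8 6 7 4 7
j=5: v[5]=5 ≤ 7 → i=5, swap v[5],v[5] (no change) → 6 4 7 6 7 5 8 6 7 4 7
j=6: v[6]=8 > 7 → no swap
j=7: v[7]=6 ≤ 7 → i=6, swap v[6],v[7] → 6 4 7 6 7 5 6 8 7 4 7
j=8: v[8]=7 ≤ 7 → i=7, swap v[7],v[8] → 6 4 7 6 7 5 6 7 8 4 7
j=9: v[9]=4 ≤ 7 → i=8, swap v[8],v[9] → 6 4 7 6 7 5 6 7 4 8 7
final swap v[9],v[10] → 6 4 7 6 7 5 6 7 4 7 8; return 9

6 4 7 6 7 5 6 7 4 7 8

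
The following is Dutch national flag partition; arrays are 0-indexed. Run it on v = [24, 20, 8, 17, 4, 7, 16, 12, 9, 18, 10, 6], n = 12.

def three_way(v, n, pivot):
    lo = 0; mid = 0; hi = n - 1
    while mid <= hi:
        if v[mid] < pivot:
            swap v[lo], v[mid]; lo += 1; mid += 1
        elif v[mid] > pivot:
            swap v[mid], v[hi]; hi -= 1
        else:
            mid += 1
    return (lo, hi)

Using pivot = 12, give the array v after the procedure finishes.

pivot = 12; lo=0, mid=0, hi=11
v[mid]=24>12: swap v[0],v[11]; hi=10 → [6, 20, 8, 17, 4, 7, 16, 12, 9, 18, 10, 24]
v[mid]=6<12: swap v[0],v[0]; lo=1,mid=1 → [6, 20, 8, 17, 4, 7, 16, 12, 9, 18, 10, 24]
v[mid]=20>12: swap v[1],v[10]; hi=9 → [6, 10, 8, 17, 4, 7, 16, 12, 9, 18, 20, 24]
v[mid]=10<12: swap v[1],v[1]; lo=2,mid=2 → [6, 10, 8, 17, 4, 7, 16, 12, 9, 18, 20, 24]
v[mid]=8<12: swap v[2],v[2]; lo=3,mid=3 → [6, 10, 8, 17, 4, 7, 16, 12, 9, 18, 20, 24]
v[mid]=17>12: swap v[3],v[9]; hi=8 → [6, 10, 8, 18, 4, 7, 16, 12, 9, 17, 20, 24]
v[mid]=18>12: swap v[3],v[8]; hi=7 → [6, 10, 8, 9, 4, 7, 16, 12, 18, 17, 20, 24]
v[mid]=9<12: swap v[3],v[3]; lo=4,mid=4 → [6, 10, 8, 9, 4, 7, 16, 12, 18, 17, 20, 24]
v[mid]=4<12: swap v[4],v[4]; lo=5,mid=5 → [6, 10, 8, 9, 4, 7, 16, 12, 18, 17, 20, 24]
v[mid]=7<12: swap v[5],v[5]; lo=6,mid=6 → [6, 10, 8, 9, 4, 7, 16, 12, 18, 17, 20, 24]
v[mid]=16>12: swap v[6],v[7]; hi=6 → [6, 10, 8, 9, 4, 7, 12, 16, 18, 17, 20, 24]
v[mid]=12=12: mid=7
end: lo=6, hi=6; v = [6, 10, 8, 9, 4, 7, 12, 16, 18, 17, 20, 24]

[6, 10, 8, 9, 4, 7, 12, 16, 18, 17, 20, 24]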